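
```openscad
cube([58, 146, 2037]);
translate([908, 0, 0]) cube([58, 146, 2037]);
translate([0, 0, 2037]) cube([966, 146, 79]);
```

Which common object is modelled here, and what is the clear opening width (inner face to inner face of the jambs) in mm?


A door frame. The clear opening width is 850 mm.

Two 2037 mm tall posts with a header on top — a door frame. The left jamb is 58 mm wide at x = 0; the right jamb starts at x = 908. The clear opening is 908 − 58 = 850 mm.


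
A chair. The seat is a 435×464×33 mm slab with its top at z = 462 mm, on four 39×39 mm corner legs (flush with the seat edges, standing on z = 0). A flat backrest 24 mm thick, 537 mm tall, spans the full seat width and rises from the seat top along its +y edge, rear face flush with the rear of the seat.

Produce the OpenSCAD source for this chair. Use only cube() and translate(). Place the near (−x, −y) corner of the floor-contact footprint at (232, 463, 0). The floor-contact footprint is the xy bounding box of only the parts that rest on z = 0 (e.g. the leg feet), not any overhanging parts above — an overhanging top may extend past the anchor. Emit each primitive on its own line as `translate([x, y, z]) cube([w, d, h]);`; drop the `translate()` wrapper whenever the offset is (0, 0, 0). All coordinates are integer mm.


translate([232, 463, 429]) cube([435, 464, 33]);
translate([232, 463, 0]) cube([39, 39, 429]);
translate([628, 463, 0]) cube([39, 39, 429]);
translate([232, 888, 0]) cube([39, 39, 429]);
translate([628, 888, 0]) cube([39, 39, 429]);
translate([232, 903, 462]) cube([435, 24, 537]);


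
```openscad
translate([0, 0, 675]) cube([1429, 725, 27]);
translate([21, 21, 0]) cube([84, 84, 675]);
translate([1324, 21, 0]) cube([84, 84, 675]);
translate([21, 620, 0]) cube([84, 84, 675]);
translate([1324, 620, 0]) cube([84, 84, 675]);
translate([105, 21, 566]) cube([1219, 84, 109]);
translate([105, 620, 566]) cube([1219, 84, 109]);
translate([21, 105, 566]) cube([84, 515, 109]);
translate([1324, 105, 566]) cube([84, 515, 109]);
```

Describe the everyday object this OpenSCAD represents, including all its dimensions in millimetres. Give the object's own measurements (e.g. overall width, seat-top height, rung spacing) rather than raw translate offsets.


A rectangular dining table. The top is 1429×725×27 mm with its upper surface at z = 702 mm. It stands on four 84×84 mm square legs, each inset 21 mm from the nearest pair of top edges, running from the floor to the underside of the top. Four apron rails, 84 mm thick and 109 mm tall, run between adjacent legs with their top edges flush with the underside of the top and their outer faces flush with the legs' outer faces.


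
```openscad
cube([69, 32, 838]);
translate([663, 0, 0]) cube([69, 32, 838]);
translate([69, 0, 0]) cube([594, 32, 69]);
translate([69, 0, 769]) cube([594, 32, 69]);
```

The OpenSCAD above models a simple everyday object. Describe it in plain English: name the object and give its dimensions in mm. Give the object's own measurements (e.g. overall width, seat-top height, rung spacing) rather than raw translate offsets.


A rectangular picture frame lying in the x–z plane (depth along y). The opening is 594 mm wide (x) by 700 mm tall (z), surrounded by a border 69 mm wide on all four sides. The frame is 32 mm deep and is made of two full-height vertical stiles with two horizontal rails fitted between them.


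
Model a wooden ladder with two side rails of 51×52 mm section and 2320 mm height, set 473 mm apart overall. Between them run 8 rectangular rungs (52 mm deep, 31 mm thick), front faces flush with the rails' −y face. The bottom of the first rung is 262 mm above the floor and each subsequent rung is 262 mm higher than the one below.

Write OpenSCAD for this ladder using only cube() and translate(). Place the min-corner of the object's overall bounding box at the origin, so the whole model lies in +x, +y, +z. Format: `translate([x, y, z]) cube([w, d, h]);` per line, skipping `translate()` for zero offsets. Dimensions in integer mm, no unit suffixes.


cube([51, 52, 2320]);
translate([422, 0, 0]) cube([51, 52, 2320]);
translate([51, 0, 262]) cube([371, 52, 31]);
translate([51, 0, 524]) cube([371, 52, 31]);
translate([51, 0, 786]) cube([371, 52, 31]);
translate([51, 0, 1048]) cube([371, 52, 31]);
translate([51, 0, 1310]) cube([371, 52, 31]);
translate([51, 0, 1572]) cube([371, 52, 31]);
translate([51, 0, 1834]) cube([371, 52, 31]);
translate([51, 0, 2096]) cube([371, 52, 31]);


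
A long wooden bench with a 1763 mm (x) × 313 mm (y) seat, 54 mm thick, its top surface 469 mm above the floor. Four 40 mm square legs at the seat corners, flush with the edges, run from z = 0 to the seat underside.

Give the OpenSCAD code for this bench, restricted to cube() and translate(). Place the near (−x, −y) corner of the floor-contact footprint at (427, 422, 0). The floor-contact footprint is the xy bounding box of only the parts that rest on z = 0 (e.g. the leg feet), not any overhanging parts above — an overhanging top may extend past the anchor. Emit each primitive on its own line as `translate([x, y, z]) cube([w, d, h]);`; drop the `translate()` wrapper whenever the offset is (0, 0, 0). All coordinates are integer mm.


translate([427, 422, 415]) cube([1763, 313, 54]);
translate([427, 422, 0]) cube([40, 40, 415]);
translate([427, 695, 0]) cube([40, 40, 415]);
translate([2150, 422, 0]) cube([40, 40, 415]);
translate([2150, 695, 0]) cube([40, 40, 415]);


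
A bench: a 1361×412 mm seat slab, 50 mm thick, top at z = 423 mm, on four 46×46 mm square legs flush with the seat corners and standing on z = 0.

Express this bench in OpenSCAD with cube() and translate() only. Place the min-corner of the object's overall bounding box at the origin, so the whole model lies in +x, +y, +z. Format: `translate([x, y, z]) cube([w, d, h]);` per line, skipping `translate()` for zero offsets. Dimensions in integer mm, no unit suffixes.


// leg_h = 423 − 50 = 373
translate([0, 0, 373]) cube([1361, 412, 50]);
cube([46, 46, 373]);
translate([0, 366, 0]) cube([46, 46, 373]);
translate([1315, 0, 0]) cube([46, 46, 373]);
translate([1315, 366, 0]) cube([46, 46, 373]);


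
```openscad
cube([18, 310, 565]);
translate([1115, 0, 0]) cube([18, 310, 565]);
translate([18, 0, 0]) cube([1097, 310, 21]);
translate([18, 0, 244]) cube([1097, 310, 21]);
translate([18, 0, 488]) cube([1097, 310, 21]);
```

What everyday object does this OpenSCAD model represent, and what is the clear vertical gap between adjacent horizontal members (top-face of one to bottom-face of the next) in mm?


A bookshelf. The clear shelf gap is 223 mm.

Two tall side panels with 3 horizontal boards between them — a bookshelf. The first two shelf undersides are at z = 0 and z = 244; with shelf thickness 21, the clear gap is 244 − 0 − 21 = 223 mm.


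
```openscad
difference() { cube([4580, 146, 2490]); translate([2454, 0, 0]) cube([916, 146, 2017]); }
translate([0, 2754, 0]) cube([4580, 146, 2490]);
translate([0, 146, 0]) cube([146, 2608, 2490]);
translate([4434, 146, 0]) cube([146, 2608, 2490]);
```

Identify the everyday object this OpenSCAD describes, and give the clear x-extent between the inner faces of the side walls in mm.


A single room. The interior width is 4288 mm.

Four walls enclosing a rectangle with a door in the front wall — a room. Outside width 4580 minus two 146 mm walls gives 4288 mm.


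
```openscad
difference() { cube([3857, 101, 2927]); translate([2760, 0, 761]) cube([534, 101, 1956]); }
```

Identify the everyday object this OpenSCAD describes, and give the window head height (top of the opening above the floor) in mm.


A wall with a window opening. The window head height is 2717 mm.

A wall with a rectangular opening subtracted — a window. Sill at z = 761, opening 1956 mm tall, so the head is at 761 + 1956 = 2717 mm.


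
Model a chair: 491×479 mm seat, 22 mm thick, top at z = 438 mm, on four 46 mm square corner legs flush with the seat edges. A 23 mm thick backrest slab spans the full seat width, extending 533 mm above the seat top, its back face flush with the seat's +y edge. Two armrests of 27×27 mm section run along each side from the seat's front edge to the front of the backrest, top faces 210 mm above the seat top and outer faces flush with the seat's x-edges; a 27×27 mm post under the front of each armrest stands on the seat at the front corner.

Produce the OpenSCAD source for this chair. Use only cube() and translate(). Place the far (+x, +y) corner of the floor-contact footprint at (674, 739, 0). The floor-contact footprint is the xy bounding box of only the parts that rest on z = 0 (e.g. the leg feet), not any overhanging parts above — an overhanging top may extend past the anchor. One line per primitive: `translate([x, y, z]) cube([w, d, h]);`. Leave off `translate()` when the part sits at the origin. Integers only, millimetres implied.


translate([183, 260, 416]) cube([491, 479, 22]);
translate([183, 260, 0]) cube([46, 46, 416]);
translate([628, 260, 0]) cube([46, 46, 416]);
translate([183, 693, 0]) cube([46, 46, 416]);
translate([628, 693, 0]) cube([46, 46, 416]);
translate([183, 716, 438]) cube([491, 23, 533]);
translate([183, 260, 621]) cube([27, 456, 27]);
translate([647, 260, 621]) cube([27, 456, 27]);
translate([183, 260, 438]) cube([27, 27, 183]);
translate([647, 260, 438]) cube([27, 27, 183]);


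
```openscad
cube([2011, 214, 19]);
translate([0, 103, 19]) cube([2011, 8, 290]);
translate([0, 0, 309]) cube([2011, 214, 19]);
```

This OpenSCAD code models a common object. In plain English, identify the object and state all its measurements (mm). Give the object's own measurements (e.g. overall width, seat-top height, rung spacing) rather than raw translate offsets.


An I-beam lying along x, 2011 mm long. Overall section height 328 mm. Two flanges 214 mm wide (y) and 19 mm thick, one on the floor and one at the top; a web 8 mm thick runs between them, centred on the flange width.


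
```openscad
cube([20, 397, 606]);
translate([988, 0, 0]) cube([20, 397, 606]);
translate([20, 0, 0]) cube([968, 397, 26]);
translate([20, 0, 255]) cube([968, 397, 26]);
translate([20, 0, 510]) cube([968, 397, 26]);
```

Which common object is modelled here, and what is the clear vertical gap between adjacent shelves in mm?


A bookshelf. The clear shelf gap is 229 mm.

Two tall side panels with 3 horizontal boards between them — a bookshelf. The first two shelf undersides are at z = 0 and z = 255; with shelf thickness 26, the clear gap is 255 − 0 − 26 = 229 mm.


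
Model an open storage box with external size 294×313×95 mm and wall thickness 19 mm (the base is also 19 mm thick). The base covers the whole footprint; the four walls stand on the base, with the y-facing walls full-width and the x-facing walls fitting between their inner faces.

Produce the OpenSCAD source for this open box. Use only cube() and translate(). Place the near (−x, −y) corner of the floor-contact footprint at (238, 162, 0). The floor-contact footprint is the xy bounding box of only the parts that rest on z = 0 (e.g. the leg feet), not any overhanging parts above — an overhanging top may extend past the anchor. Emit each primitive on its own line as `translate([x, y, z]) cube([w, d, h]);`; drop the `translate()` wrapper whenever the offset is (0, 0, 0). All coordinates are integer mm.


translate([238, 162, 0]) cube([294, 313, 19]);
translate([238, 162, 19]) cube([294, 19, 76]);
translate([238, 456, 19]) cube([294, 19, 76]);
translate([238, 181, 19]) cube([19, 275, 76]);
translate([513, 181, 19]) cube([19, 275, 76]);


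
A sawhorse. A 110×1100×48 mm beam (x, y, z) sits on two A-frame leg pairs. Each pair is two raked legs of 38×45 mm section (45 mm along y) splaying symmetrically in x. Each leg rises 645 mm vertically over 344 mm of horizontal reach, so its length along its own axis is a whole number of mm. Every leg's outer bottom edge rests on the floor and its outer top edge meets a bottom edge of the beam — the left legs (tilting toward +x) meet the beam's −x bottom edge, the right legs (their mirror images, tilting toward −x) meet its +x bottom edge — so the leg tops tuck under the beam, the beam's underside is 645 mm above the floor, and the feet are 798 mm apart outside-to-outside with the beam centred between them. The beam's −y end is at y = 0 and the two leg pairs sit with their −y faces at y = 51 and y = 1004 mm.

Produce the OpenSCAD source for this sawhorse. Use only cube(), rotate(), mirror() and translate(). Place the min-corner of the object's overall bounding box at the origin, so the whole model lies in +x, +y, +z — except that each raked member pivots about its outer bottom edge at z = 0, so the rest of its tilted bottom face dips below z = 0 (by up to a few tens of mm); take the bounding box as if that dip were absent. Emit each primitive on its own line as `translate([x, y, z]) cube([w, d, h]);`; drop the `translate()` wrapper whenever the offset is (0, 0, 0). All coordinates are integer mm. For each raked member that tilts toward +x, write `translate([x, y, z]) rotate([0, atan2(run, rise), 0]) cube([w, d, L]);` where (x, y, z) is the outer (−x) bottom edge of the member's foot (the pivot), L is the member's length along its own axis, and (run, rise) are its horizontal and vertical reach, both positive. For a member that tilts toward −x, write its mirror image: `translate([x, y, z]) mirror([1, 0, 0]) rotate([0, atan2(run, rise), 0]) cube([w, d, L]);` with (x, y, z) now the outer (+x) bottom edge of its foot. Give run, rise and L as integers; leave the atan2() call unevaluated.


translate([344, 0, 645]) cube([110, 1100, 48]);
translate([0, 51, 0]) rotate([0, atan2(344, 645), 0]) cube([38, 45, 731]);
translate([798, 51, 0]) mirror([1, 0, 0]) rotate([0, atan2(344, 645), 0]) cube([38, 45, 731]);
translate([0, 1004, 0]) rotate([0, atan2(344, 645), 0]) cube([38, 45, 731]);
translate([798, 1004, 0]) mirror([1, 0, 0]) rotate([0, atan2(344, 645), 0]) cube([38, 45, 731]);


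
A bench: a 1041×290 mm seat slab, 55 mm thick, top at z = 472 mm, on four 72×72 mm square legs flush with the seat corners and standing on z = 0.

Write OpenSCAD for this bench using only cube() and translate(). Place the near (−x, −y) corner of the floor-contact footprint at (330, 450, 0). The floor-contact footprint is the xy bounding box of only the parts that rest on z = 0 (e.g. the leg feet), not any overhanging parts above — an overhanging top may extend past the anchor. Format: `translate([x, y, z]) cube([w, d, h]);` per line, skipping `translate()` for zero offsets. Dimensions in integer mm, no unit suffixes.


translate([330, 450, 417]) cube([1041, 290, 55]);
translate([330, 450, 0]) cube([72, 72, 417]);
translate([330, 668, 0]) cube([72, 72, 417]);
translate([1299, 450, 0]) cube([72, 72, 417]);
translate([1299, 668, 0]) cube([72, 72, 417]);


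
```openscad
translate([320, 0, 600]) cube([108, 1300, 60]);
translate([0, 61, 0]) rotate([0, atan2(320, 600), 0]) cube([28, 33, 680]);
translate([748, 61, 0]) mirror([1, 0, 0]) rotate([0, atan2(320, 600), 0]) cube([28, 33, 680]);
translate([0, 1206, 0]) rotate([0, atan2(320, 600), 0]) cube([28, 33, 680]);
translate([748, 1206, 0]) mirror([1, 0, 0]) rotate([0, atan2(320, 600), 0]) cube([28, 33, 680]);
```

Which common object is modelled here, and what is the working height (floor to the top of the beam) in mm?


A sawhorse. The overall height is 660 mm.

A beam across two mirrored pairs of raked legs — a sawhorse. The beam's underside is at z = 600 (matching the legs' vertical rise in atan2(320, 600)) and the beam is 60 mm tall, so its top is at 600 + 60 = 660 mm. The raked legs top out at the beam's underside, so that is the highest point.


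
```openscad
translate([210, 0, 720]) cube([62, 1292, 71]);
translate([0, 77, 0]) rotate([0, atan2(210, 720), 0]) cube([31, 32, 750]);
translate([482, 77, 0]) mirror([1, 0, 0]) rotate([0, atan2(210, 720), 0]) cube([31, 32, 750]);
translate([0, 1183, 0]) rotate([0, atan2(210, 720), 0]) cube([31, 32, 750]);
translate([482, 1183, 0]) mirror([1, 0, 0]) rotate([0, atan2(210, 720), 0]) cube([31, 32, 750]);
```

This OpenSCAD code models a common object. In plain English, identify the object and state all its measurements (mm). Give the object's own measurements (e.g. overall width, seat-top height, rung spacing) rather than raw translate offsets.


A sawhorse. A 62×1292×71 mm beam (x, y, z) sits on two A-frame leg pairs. Each pair is two raked legs of 31×32 mm section (32 mm along y) splaying symmetrically in x. Each leg rises 720 mm vertically over 210 mm of horizontal reach and is 750 mm long along its own axis. Every leg's outer bottom edge rests on the floor and its outer top edge meets a bottom edge of the beam — the left legs (tilting toward +x) meet the beam's −x bottom edge, the right legs (their mirror images, tilting toward −x) meet its +x bottom edge — so the leg tops tuck under the beam, the beam's underside is 720 mm above the floor, and the feet are 482 mm apart outside-to-outside with the beam centred between them. The two leg pairs are set in 77 mm from either end of the beam.


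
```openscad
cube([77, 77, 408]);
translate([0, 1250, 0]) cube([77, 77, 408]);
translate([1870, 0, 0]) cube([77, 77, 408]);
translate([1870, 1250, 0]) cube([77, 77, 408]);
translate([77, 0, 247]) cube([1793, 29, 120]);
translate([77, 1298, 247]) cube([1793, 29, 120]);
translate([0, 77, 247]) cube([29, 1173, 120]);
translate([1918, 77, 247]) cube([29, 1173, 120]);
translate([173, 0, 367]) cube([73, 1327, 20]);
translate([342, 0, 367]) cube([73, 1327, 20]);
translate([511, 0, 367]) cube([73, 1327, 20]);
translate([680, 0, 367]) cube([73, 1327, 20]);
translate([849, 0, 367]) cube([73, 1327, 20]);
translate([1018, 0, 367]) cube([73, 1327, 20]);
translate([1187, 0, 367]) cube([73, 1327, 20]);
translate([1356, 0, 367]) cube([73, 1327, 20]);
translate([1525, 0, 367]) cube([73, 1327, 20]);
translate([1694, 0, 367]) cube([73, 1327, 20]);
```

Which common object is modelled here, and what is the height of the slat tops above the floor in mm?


A bed frame. The slat-top height is 387 mm.

Four posts, four rails, and a row of slats — a bed frame. Slats sit on the rails at z = 247 + 120 = 367; with slat thickness 20, the top is 387 mm.


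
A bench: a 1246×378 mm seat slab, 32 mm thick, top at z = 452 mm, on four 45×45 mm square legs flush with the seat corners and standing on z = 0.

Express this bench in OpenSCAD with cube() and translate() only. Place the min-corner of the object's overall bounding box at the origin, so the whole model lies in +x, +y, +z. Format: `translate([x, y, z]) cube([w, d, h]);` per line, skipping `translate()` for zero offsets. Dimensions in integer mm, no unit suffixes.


translate([0, 0, 420]) cube([1246, 378, 32]);
cube([45, 45, 420]);
translate([0, 333, 0]) cube([45, 45, 420]);
translate([1201, 0, 0]) cube([45, 45, 420]);
translate([1201, 333, 0]) cube([45, 45, 420]);


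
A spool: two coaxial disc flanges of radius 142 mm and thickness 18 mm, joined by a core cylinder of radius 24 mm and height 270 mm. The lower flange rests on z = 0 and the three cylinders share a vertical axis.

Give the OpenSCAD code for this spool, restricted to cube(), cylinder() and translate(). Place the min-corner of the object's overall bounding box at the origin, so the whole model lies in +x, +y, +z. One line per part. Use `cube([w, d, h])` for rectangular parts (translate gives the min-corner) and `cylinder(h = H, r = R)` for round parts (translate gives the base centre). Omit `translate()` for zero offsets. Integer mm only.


translate([142, 142, 0]) cylinder(h = 18, r = 142);
translate([142, 142, 18]) cylinder(h = 270, r = 24);
translate([142, 142, 288]) cylinder(h = 18, r = 142);


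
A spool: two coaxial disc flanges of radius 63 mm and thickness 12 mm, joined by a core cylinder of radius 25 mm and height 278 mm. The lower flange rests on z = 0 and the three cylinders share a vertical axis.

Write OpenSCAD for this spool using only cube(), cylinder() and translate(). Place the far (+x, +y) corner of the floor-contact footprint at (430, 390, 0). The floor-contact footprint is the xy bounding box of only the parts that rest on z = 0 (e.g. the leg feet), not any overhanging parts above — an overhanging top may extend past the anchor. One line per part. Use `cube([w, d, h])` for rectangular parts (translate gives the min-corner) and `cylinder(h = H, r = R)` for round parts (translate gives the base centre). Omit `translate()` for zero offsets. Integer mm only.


translate([367, 327, 0]) cylinder(h = 12, r = 63);
translate([367, 327, 12]) cylinder(h = 278, r = 25);
translate([367, 327, 290]) cylinder(h = 12, r = 63);


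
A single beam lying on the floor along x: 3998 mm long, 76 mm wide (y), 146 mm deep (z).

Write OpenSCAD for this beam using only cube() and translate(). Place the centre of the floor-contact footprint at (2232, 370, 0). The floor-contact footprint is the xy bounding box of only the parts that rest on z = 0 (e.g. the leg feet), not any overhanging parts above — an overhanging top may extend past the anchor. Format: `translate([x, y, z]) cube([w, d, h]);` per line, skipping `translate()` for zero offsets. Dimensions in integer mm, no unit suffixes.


translate([233, 332, 0]) cube([3998, 76, 146]);


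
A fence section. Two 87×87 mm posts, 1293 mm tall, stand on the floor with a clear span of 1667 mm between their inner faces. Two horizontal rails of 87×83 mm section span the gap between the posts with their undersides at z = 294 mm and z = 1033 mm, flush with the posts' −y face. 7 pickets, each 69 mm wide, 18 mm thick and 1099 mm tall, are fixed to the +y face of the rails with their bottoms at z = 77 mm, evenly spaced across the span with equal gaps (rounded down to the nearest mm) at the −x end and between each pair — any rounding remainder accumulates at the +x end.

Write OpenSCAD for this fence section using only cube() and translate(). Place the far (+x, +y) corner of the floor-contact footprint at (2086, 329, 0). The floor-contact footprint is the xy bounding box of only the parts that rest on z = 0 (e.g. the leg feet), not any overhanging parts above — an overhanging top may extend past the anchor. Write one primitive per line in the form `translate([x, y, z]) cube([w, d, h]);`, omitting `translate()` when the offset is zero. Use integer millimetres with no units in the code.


translate([245, 242, 0]) cube([87, 87, 1293]);
translate([1999, 242, 0]) cube([87, 87, 1293]);
translate([332, 242, 294]) cube([1667, 87, 83]);
translate([332, 242, 1033]) cube([1667, 87, 83]);
translate([480, 329, 77]) cube([69, 18, 1099]);
translate([697, 329, 77]) cube([69, 18, 1099]);
translate([914, 329, 77]) cube([69, 18, 1099]);
translate([1131, 329, 77]) cube([69, 18, 1099]);
translate([1348, 329, 77]) cube([69, 18, 1099]);
translate([1565, 329, 77]) cube([69, 18, 1099]);
translate([1782, 329, 77]) cube([69, 18, 1099]);


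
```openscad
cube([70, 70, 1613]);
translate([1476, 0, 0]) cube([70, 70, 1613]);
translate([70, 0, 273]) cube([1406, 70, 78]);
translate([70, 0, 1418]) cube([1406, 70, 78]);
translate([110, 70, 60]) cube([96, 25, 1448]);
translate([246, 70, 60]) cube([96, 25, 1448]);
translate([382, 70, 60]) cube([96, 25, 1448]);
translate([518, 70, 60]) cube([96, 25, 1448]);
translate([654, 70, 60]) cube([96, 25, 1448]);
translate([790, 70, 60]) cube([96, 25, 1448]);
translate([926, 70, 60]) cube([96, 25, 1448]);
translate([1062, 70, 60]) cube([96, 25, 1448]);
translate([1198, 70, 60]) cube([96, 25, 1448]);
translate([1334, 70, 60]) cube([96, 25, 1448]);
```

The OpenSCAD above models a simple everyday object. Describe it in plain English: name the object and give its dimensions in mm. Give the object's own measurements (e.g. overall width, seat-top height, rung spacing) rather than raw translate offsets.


A fence section. Two 70×70 mm posts, 1613 mm tall, stand on the floor with a clear span of 1406 mm between their inner faces. Two horizontal rails of 70×78 mm section span the gap between the posts with their undersides at z = 273 mm and z = 1418 mm, flush with the posts' −y face. 10 pickets, each 96 mm wide, 25 mm thick and 1448 mm tall, are fixed to the +y face of the rails with their bottoms at z = 60 mm, spaced across the span with a 40 mm gap after the −x post and between neighbouring pickets, with 46 mm left before the +x post.


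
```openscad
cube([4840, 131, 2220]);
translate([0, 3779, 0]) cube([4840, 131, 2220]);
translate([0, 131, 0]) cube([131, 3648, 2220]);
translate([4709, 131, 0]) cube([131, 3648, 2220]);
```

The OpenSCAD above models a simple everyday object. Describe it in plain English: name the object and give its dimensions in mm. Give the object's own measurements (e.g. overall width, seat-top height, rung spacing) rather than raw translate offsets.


The wall frame of a small rectangular building: four walls, each 2220 mm tall and 131 mm thick, enclosing a footprint 4840 mm (x) by 3910 mm (y) outside-to-outside, with no floor or roof. The front and back walls (the −y and +y sides) span the full width; the two side walls fit between them.


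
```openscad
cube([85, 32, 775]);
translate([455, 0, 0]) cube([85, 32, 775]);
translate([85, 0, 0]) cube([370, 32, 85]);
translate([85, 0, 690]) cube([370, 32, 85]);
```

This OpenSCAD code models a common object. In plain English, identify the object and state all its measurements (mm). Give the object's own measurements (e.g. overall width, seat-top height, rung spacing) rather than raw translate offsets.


A rectangular picture frame lying in the x–z plane (depth along y). The opening is 370 mm wide (x) by 605 mm tall (z), surrounded by a border 85 mm wide on all four sides. The frame is 32 mm deep and is made of two full-height vertical stiles with two horizontal rails fitted between them.


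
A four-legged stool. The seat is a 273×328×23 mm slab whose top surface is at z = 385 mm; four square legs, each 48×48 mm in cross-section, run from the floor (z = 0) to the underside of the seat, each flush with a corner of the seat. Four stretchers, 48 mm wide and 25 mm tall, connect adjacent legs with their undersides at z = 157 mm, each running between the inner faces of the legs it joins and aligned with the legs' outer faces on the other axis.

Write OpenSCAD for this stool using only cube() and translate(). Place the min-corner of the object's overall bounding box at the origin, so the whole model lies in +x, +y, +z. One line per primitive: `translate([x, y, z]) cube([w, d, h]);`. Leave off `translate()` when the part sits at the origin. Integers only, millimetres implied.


translate([0, 0, 362]) cube([273, 328, 23]);
cube([48, 48, 362]);
translate([225, 0, 0]) cube([48, 48, 362]);
translate([0, 280, 0]) cube([48, 48, 362]);
translate([225, 280, 0]) cube([48, 48, 362]);
translate([48, 0, 157]) cube([177, 48, 25]);
translate([48, 280, 157]) cube([177, 48, 25]);
translate([0, 48, 157]) cube([48, 232, 25]);
translate([225, 48, 157]) cube([48, 232, 25]);


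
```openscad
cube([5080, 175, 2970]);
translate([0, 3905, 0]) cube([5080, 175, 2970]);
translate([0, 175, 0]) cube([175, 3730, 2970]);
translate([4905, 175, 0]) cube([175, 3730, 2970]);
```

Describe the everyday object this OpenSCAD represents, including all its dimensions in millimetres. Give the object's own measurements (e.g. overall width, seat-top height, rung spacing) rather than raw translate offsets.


The wall frame of a small rectangular building: four walls, each 2970 mm tall and 175 mm thick, enclosing a footprint 5080 mm (x) by 4080 mm (y) outside-to-outside, with no floor or roof. The front and back walls (the −y and +y sides) span the full width; the two side walls fit between them.


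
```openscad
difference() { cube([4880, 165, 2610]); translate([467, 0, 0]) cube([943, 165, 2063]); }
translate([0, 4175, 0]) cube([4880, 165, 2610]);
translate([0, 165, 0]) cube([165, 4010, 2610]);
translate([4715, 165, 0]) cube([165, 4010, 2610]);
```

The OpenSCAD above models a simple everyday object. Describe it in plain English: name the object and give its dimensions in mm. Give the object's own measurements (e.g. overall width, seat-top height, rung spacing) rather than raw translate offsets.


A single room: four walls, each 2610 mm tall and 165 mm thick, enclosing an outside footprint 4880×4340 mm (x × y), no floor or roof. The front and back walls (−y and +y sides) run the full x-width; the side walls fit between their inner faces. A door opening 943 mm wide and 2063 mm tall is cut through the front wall from the floor up, its −x edge 467 mm from the wall's −x end.


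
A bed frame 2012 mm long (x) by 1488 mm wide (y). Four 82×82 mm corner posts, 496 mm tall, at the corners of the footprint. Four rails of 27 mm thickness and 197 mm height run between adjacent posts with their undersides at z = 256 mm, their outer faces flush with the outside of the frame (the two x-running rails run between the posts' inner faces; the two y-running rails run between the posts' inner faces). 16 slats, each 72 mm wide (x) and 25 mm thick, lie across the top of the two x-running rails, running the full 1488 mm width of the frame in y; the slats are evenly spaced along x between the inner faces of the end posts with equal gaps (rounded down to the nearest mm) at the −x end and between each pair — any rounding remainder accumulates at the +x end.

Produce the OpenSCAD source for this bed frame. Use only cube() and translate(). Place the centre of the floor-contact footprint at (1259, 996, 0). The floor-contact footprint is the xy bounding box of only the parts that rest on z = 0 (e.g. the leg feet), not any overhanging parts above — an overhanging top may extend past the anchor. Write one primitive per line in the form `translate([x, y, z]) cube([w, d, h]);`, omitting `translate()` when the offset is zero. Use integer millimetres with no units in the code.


translate([253, 252, 0]) cube([82, 82, 496]);
translate([253, 1658, 0]) cube([82, 82, 496]);
translate([2183, 252, 0]) cube([82, 82, 496]);
translate([2183, 1658, 0]) cube([82, 82, 496]);
translate([335, 252, 256]) cube([1848, 27, 197]);
translate([335, 1713, 256]) cube([1848, 27, 197]);
translate([253, 334, 256]) cube([27, 1324, 197]);
translate([2238, 334, 256]) cube([27, 1324, 197]);
translate([375, 252, 453]) cube([72, 1488, 25]);
translate([487, 252, 453]) cube([72, 1488, 25]);
translate([599, 252, 453]) cube([72, 1488, 25]);
translate([711, 252, 453]) cube([72, 1488, 25]);
translate([823, 252, 453]) cube([72, 1488, 25]);
translate([935, 252, 453]) cube([72, 1488, 25]);
translate([1047, 252, 453]) cube([72, 1488, 25]);
translate([1159, 252, 453]) cube([72, 1488, 25]);
translate([1271, 252, 453]) cube([72, 1488, 25]);
translate([1383, 252, 453]) cube([72, 1488, 25]);
translate([1495, 252, 453]) cube([72, 1488, 25]);
translate([1607, 252, 453]) cube([72, 1488, 25]);
translate([1719, 252, 453]) cube([72, 1488, 25]);
translate([1831, 252, 453]) cube([72, 1488, 25]);
translate([1943, 252, 453]) cube([72, 1488, 25]);
translate([2055, 252, 453]) cube([72, 1488, 25]);


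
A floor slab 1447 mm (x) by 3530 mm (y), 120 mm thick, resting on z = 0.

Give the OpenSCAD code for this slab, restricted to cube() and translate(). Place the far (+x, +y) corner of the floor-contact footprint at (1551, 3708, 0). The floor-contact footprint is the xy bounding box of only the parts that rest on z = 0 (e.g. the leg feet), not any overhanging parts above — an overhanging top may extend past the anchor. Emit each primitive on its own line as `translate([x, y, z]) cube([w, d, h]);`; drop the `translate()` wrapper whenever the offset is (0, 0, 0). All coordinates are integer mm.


translate([104, 178, 0]) cube([1447, 3530, 120]);


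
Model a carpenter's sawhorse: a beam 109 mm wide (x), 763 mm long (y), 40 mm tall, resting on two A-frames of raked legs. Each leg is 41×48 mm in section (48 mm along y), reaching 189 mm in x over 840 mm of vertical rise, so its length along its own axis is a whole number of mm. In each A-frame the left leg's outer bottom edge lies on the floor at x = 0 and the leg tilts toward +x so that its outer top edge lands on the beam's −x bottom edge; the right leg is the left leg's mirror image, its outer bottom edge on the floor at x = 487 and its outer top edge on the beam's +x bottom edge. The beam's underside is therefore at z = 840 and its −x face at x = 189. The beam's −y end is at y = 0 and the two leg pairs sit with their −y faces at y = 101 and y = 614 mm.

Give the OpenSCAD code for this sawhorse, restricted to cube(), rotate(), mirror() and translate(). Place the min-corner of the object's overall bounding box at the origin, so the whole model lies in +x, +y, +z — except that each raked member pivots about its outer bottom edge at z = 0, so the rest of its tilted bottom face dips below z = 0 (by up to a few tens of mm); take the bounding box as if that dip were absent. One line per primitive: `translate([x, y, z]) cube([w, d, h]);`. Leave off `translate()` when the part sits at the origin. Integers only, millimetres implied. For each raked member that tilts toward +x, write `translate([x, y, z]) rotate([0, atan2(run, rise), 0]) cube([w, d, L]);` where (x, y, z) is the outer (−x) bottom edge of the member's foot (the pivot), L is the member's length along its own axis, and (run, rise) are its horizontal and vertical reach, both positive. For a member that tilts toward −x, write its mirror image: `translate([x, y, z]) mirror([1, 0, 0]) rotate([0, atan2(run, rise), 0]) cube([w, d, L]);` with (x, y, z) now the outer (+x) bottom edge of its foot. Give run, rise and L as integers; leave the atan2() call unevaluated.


translate([189, 0, 840]) cube([109, 763, 40]);
translate([0, 101, 0]) rotate([0, atan2(189, 840), 0]) cube([41, 48, 861]);
translate([487, 101, 0]) mirror([1, 0, 0]) rotate([0, atan2(189, 840), 0]) cube([41, 48, 861]);
translate([0, 614, 0]) rotate([0, atan2(189, 840), 0]) cube([41, 48, 861]);
translate([487, 614, 0]) mirror([1, 0, 0]) rotate([0, atan2(189, 840), 0]) cube([41, 48, 861]);


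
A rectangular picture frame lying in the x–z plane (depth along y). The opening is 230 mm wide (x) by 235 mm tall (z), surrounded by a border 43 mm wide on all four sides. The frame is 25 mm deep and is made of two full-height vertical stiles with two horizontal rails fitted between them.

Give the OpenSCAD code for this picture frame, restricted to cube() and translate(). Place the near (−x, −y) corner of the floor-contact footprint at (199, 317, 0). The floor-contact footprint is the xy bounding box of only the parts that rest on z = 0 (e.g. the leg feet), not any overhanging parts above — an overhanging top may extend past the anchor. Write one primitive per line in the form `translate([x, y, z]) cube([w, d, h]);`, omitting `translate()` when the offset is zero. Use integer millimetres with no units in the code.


translate([199, 317, 0]) cube([43, 25, 321]);
translate([472, 317, 0]) cube([43, 25, 321]);
translate([242, 317, 0]) cube([230, 25, 43]);
translate([242, 317, 278]) cube([230, 25, 43]);


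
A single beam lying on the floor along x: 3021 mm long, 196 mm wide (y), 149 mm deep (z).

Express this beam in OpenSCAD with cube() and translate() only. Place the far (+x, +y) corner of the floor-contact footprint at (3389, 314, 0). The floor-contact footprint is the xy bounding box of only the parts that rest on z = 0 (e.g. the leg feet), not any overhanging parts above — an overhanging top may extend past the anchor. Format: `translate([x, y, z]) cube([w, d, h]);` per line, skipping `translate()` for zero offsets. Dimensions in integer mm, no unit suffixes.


translate([368, 118, 0]) cube([3021, 196, 149]);


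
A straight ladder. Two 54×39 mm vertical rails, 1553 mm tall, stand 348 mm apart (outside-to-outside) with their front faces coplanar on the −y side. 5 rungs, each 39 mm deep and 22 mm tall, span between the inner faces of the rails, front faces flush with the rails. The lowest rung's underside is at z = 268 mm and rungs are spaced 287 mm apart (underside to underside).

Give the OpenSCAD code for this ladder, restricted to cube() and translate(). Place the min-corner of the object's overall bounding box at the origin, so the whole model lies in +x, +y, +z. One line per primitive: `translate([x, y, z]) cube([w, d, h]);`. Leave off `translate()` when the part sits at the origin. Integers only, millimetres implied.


cube([54, 39, 1553]);
translate([294, 0, 0]) cube([54, 39, 1553]);
translate([54, 0, 268]) cube([240, 39, 22]);
translate([54, 0, 555]) cube([240, 39, 22]);
translate([54, 0, 842]) cube([240, 39, 22]);
translate([54, 0, 1129]) cube([240, 39, 22]);
translate([54, 0, 1416]) cube([240, 39, 22]);


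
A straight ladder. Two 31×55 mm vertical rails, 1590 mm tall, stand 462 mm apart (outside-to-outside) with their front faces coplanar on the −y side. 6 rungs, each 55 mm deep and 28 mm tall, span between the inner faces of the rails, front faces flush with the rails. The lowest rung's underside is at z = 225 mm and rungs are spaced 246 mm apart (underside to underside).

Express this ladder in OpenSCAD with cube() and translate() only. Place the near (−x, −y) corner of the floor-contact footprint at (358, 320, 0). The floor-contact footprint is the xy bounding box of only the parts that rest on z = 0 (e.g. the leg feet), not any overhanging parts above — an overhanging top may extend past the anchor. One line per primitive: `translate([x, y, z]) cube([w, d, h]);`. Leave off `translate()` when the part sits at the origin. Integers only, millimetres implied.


// rung span = 462 - 2*31 = 400
// rung[k] z = 225 + k*246
translate([358, 320, 0]) cube([31, 55, 1590]);
translate([789, 320, 0]) cube([31, 55, 1590]);
translate([389, 320, 225]) cube([400, 55, 28]);
translate([389, 320, 471]) cube([400, 55, 28]);
translate([389, 320, 717]) cube([400, 55, 28]);
translate([389, 320, 963]) cube([400, 55, 28]);
translate([389, 320, 1209]) cube([400, 55, 28]);
translate([389, 320, 1455]) cube([400, 55, 28]);


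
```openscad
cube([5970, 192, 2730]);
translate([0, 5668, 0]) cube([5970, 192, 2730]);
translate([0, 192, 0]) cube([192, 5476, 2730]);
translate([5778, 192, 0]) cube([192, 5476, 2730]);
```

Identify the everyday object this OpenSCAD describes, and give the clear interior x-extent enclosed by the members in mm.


A house (or room) frame. The interior width is 5586 mm.

Four 2730 mm walls enclosing a rectangle with no floor or roof — a room or house frame. Outside width is 5970 mm and wall thickness is 192 mm, so the interior width is 5970 − 2 × 192 = 5586 mm.


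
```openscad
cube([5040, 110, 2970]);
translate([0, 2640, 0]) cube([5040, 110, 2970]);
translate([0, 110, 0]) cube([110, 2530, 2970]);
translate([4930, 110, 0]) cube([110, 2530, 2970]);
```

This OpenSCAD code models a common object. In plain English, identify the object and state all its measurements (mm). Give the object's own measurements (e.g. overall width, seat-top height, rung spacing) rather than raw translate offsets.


The wall frame of a small rectangular building: four walls, each 2970 mm tall and 110 mm thick, enclosing a footprint 5040 mm (x) by 2750 mm (y) outside-to-outside, with no floor or roof. The front and back walls (the −y and +y sides) span the full width; the two side walls fit between them.


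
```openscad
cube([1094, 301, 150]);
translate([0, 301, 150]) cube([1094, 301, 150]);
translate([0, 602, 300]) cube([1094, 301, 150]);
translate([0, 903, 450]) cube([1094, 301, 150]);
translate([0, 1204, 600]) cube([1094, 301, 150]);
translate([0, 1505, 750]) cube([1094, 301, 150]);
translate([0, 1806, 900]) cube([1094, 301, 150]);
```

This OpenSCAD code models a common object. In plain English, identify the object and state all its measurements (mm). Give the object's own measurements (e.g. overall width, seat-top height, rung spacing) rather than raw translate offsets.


A straight staircase of 7 solid steps. Each step is 1094 mm wide (x), 301 mm deep (y, the going) and 150 mm tall (the rise). The first step rests on the floor; each subsequent step sits one going further in +y and one rise higher in +z, directly behind and above the previous step with no overlap.
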